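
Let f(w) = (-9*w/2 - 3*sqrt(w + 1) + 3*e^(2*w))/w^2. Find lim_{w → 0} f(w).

51/8

Substitution gives 0/0 (the numerator vanishes to order 2).
Expand each term to order w^2: the coefficient of w^2 in 3·e^(2w) is 6 and in -3·√(1 + w) is 3/8.
Lower-order terms cancel with the polynomial part, so the numerator is (51/8)·w^2 + o(w^2), and the limit is (51/8)/(1) = 51/8.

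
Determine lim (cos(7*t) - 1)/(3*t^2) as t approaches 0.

Direct substitution gives 0/0.
Apply L'Hôpital: lim (-7*sin(7*t))/(6*t), still 0/0.
After 2 applications of L'Hôpital's rule the quotient is (-49*cos(7*t))/(6); substituting t = 0 gives -49/6.

-49/6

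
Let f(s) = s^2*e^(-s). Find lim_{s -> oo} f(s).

Write as s^2/e^{1s}, an ∞/∞ form.
Exponential growth dominates any polynomial, so repeated L'Hôpital (or the standard result) gives 0.

0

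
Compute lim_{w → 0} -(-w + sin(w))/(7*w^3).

Direct substitution gives 0/0.
Apply L'Hôpital: lim (cos(w) - 1)/(-21*w^2), still 0/0.
Apply L'Hôpital: lim (-sin(w))/(-42*w), still 0/0.
After 3 applications of L'Hôpital's rule the quotient is (-cos(w))/(-42); substituting w = 0 gives 1/42.

1/42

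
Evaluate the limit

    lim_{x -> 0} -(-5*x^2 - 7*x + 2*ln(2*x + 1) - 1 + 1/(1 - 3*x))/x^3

-97/3

Substitution gives 0/0; apply L'Hôpital's rule 3 times.
After differentiating numerator and denominator 3 times the quotient is (162/(3*x - 1)^4 + 32/(2*x + 1)^3)/(-6); at x = 0 this is -97/3.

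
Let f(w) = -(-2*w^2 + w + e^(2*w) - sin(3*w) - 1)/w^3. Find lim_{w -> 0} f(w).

-35/6

Substitution gives 0/0 (the numerator vanishes to order 3).
Expand each term to order w^3: the coefficient of w^3 in −sin(3w) is 9/2 and in e^(2w) is 4/3.
Lower-order terms cancel with the polynomial part, so the numerator is (35/6)·w^3 + o(w^3), and the limit is (35/6)/(-1) = -35/6.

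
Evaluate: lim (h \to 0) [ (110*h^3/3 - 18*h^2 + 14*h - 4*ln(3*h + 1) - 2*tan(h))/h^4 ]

81

Substitution gives 0/0 (the numerator vanishes to order 4).
Expand each term to order h^4: the coefficient of h^4 in -2·tan(h) is 0 and in -4·ln(1 + 3h) is 81.
Lower-order terms cancel with the polynomial part, so the numerator is (81)·h^4 + o(h^4), and the limit is (81)/(1) = 81.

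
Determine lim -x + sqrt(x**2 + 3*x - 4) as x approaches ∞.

3/2

An ∞ − ∞ form. Rationalising with the conjugate, the difference becomes (3x - 4) / (√(x^2 + 3*x - 4) + x).
For large x the denominator behaves like 2·x, so the quotient tends to 3/2 = 3/2.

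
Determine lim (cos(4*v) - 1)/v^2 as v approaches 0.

Direct substitution gives 0/0.
Apply L'Hôpital: lim (-4*sin(4*v))/(2*v), still 0/0.
After 2 applications of L'Hôpital's rule the quotient is (-16*cos(4*v))/(2); substituting v = 0 gives -8.

-8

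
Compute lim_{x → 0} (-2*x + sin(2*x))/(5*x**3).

-4/15

Direct substitution gives 0/0.
Apply L'Hôpital: lim (2*cos(2*x) - 2)/(15*x^2), still 0/0.
Apply L'Hôpital: lim (-4*sin(2*x))/(30*x), still 0/0.
After 3 applications of L'Hôpital's rule the quotient is (-8*cos(2*x))/(30); substituting x = 0 gives -4/15.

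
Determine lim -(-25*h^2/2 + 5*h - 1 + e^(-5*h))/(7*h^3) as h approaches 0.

125/42

Direct substitution gives 0/0.
Apply L'Hôpital: lim (-25*h + 5 - 5*e^(-5*h))/(-21*h^2), still 0/0.
Apply L'Hôpital: lim (-25 + 25*e^(-5*h))/(-42*h), still 0/0.
After 3 applications of L'Hôpital's rule the quotient is (-125*e^(-5*h))/(-42); substituting h = 0 gives 125/42.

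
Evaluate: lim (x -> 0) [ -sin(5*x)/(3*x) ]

Substitution gives 0/0.
Write it as (5/(-3))·sin(5x)/(5x); since sin(u)/u → 1, the limit is -5/3.

-5/3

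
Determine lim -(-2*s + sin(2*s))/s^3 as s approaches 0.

4/3

Direct substitution gives 0/0.
Apply L'Hôpital: lim (2*cos(2*s) - 2)/(-3*s^2), still 0/0.
Apply L'Hôpital: lim (-4*sin(2*s))/(-6*s), still 0/0.
After 3 applications of L'Hôpital's rule the quotient is (-8*cos(2*s))/(-6); substituting s = 0 gives 4/3.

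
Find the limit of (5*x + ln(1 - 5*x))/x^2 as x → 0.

Direct substitution gives 0/0.
Apply L'Hôpital: lim (5 - 5/(1 - 5*x))/(2*x), still 0/0.
After 2 applications of L'Hôpital's rule the quotient is (-25/(1 - 5*x)^2)/(2); substituting x = 0 gives -25/2.

-25/2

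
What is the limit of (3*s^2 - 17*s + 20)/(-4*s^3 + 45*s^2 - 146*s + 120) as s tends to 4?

7/22

Direct substitution gives 0/0, so factor. Both numerator and denominator have (s - 4) as a factor.
After cancelling, the expression reduces to (3*s - 5)/(-4*s^2 + 29*s - 30).
Substituting s = 4 gives 7/22.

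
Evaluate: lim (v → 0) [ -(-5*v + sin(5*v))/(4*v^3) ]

125/24

Direct substitution gives 0/0.
Apply L'Hôpital: lim (5*cos(5*v) - 5)/(-12*v^2), still 0/0.
Apply L'Hôpital: lim (-25*sin(5*v))/(-24*v), still 0/0.
After 3 applications of L'Hôpital's rule the quotient is (-125*cos(5*v))/(-24); substituting v = 0 gives 125/24.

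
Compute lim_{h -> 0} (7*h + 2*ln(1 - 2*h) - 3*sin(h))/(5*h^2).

-4/5

Substitution gives 0/0 (the numerator vanishes to order 2).
Expand each term to order h^2: the coefficient of h^2 in -3·sin(h) is 0 and in 2·ln(1 - 2h) is -4.
Lower-order terms cancel with the polynomial part, so the numerator is (-4)·h^2 + o(h^2), and the limit is (-4)/(5) = -4/5.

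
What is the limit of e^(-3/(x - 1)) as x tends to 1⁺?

As x → 1⁺, -3/(x - 1) → −∞, so e^(-3/(x - 1)) → 0.

0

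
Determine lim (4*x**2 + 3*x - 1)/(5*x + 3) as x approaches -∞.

-∞

The numerator has higher degree (2 > 1); the quotient behaves like (4/(5))·x^1 for large |x|.
As x → −∞ this diverges to -∞.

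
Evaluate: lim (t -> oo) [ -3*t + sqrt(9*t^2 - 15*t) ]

-5/2

This has the form ∞ − ∞. Multiply and divide by the conjugate √(9*t^2 - 15*t) + 3t.
That gives (-15t) / (√(9*t^2 - 15*t) + 3t).
Divide numerator and denominator by t: the limit is -15/(2·3) = -5/2.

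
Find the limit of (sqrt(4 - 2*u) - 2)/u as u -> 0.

A 0/0 form; rationalise with √(4 - 2u) + √4. This collapses the numerator to -2u, leaving -2/(√(4 - 2u) + √4) → -2/(2√4) = -1/2.

-1/2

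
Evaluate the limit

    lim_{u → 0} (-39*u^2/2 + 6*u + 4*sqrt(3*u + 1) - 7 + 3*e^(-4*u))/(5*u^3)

-101/20

Substitution gives 0/0; apply L'Hôpital's rule 3 times.
After differentiating numerator and denominator 3 times the quotient is (-192*e^(-4*u) + 81/(2*(3*u + 1)^(5/2)))/(30); at u = 0 this is -101/20.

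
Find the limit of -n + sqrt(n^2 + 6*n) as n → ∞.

3

This has the form ∞ − ∞. Multiply and divide by the conjugate √(n^2 + 6*n) + n.
That gives (6n) / (√(n^2 + 6*n) + n).
Divide numerator and denominator by n: the limit is 6/(2·1) = 3.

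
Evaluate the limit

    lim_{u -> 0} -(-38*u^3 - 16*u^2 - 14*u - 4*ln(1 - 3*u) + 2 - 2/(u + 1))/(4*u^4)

-79/4

Substitution gives 0/0; apply L'Hôpital's rule 4 times.
After differentiating numerator and denominator 4 times the quotient is (1944/(3*u - 1)^4 - 48/(u + 1)^5)/(-96); at u = 0 this is -79/4.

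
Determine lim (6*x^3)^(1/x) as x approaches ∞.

1

Base → ∞ and exponent → 0: an ∞^0 form.
Take logs: (1/x)·ln(6·x^3) = (ln 6 + 3·ln x)/x → 0.
So the limit is e^0 = 1.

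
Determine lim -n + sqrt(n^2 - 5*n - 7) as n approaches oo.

-5/2

An ∞ − ∞ form. Rationalising with the conjugate, the difference becomes (-5n - 7) / (√(n^2 - 5*n - 7) + n).
For large n the denominator behaves like 2·n, so the quotient tends to -5/2 = -5/2.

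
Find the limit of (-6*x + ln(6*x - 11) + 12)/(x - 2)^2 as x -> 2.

Direct substitution gives 0/0.
Apply L'Hôpital: lim (-6 + 6/(6*x - 11))/(2*x - 4), still 0/0.
After 2 applications of L'Hôpital's rule the quotient is (-36/(6*x - 11)^2)/(2); substituting x = 2 gives -18.

-18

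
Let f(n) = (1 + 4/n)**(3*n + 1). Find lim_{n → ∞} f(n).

e^(12)

Write it as [(1 + 4/n)^n]^(3) · (1 + 4/n)^(1). The bracketed term tends to e^(4) and the second factor to 1, so the limit is e^(12).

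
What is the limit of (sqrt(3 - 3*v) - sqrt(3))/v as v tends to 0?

-√(3)/2

A 0/0 form; rationalise with √(3 - 3v) + √3. This collapses the numerator to -3v, leaving -3/(√(3 - 3v) + √3) → -3/(2√3) = -√(3)/2.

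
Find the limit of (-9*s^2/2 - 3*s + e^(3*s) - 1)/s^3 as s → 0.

9/2

Direct substitution gives 0/0.
Apply L'Hôpital: lim (-9*s + 3*e^(3*s) - 3)/(3*s^2), still 0/0.
Apply L'Hôpital: lim (9*e^(3*s) - 9)/(6*s), still 0/0.
After 3 applications of L'Hôpital's rule the quotient is (27*e^(3*s))/(6); substituting s = 0 gives 9/2.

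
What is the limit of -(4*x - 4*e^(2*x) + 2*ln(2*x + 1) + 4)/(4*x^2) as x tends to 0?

3

Substitution gives 0/0; apply L'Hôpital's rule 2 times.
After differentiating numerator and denominator 2 times the quotient is (-16*e^(2*x) - 8/(2*x + 1)^2)/(-8); at x = 0 this is 3.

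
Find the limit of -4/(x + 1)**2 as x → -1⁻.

-∞

As x → -1⁻, (x + 1) → 0⁻, so (x + 1)^2 → 0⁺ and -4/(x + 1)^2 → -∞.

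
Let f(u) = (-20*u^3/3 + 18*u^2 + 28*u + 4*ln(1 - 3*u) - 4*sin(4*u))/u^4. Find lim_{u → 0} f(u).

Substitution gives 0/0 (the numerator vanishes to order 4).
Expand each term to order u^4: the coefficient of u^4 in -4·sin(4u) is 0 and in 4·ln(1 - 3u) is -81.
Lower-order terms cancel with the polynomial part, so the numerator is (-81)·u^4 + o(u^4), and the limit is (-81)/(1) = -81.

-81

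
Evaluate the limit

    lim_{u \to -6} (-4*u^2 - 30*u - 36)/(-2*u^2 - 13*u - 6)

18/11

Direct substitution gives 0/0, so factor. Both numerator and denominator have (u + 6) as a factor.
After cancelling, the expression reduces to (-4*u - 6)/(-2*u - 1).
Substituting u = -6 gives 18/11.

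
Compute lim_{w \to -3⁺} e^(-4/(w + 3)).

0

As w → -3⁺, -4/(w + 3) → −∞, so e^(-4/(w + 3)) → 0.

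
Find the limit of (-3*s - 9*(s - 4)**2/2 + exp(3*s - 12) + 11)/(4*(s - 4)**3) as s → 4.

Direct substitution gives 0/0.
Apply L'Hôpital: lim (-9*s + 3*e^(3*s - 12) + 33)/(12*(s - 4)^2), still 0/0.
Apply L'Hôpital: lim (9*e^(3*s - 12) - 9)/(24*s - 96), still 0/0.
After 3 applications of L'Hôpital's rule the quotient is (27*e^(3*s - 12))/(24); substituting s = 4 gives 9/8.

9/8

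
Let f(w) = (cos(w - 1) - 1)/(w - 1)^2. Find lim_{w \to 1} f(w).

-1/2

Direct substitution gives 0/0.
Apply L'Hôpital: lim (-sin(w - 1))/(2*w - 2), still 0/0.
After 2 applications of L'Hôpital's rule the quotient is (-cos(w - 1))/(2); substituting w = 1 gives -1/2.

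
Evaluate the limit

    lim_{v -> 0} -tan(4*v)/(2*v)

-2

Substitution gives 0/0.
Since tan(u)/u → 1 as u → 0, tan(4v)/(4v) → 1 and the limit is 4/(-2) = -2.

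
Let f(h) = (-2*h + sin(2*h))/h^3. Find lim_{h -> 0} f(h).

-4/3

Direct substitution gives 0/0.
Apply L'Hôpital: lim (2*cos(2*h) - 2)/(3*h^2), still 0/0.
Apply L'Hôpital: lim (-4*sin(2*h))/(6*h), still 0/0.
After 3 applications of L'Hôpital's rule the quotient is (-8*cos(2*h))/(6); substituting h = 0 gives -4/3.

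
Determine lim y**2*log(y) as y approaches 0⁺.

0

This is a 0·(−∞) form. Rewrite as 1·ln(y) / y^(−2) and apply L'Hôpital:
the derivative quotient is 1·(1/y) / (−2·y^(−3)) = (-1/2)·y^2 → 0.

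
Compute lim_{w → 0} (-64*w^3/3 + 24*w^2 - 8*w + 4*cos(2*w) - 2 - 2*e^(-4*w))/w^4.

Substitution gives 0/0 (the numerator vanishes to order 4).
Expand each term to order w^4: the coefficient of w^4 in 4·cos(2w) is 8/3 and in -2·e^(-4w) is -64/3.
Lower-order terms cancel with the polynomial part, so the numerator is (-56/3)·w^4 + o(w^4), and the limit is (-56/3)/(1) = -56/3.

-56/3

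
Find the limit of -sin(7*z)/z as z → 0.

Substitution gives 0/0.
Write it as (7/(-1))·sin(7z)/(7z); since sin(u)/u → 1, the limit is -7.

-7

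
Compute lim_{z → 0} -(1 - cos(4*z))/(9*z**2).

Substitution gives 0/0.
Use (1 − cos u)/u² → 1/2 with u = 4z: the limit is 4²/(2·(-9)) = -8/9.

-8/9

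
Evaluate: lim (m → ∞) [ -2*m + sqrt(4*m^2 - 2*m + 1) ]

This has the form ∞ − ∞. Multiply and divide by the conjugate √(4*m^2 - 2*m + 1) + 2m.
That gives (-2m + 1) / (√(4*m^2 - 2*m + 1) + 2m).
Divide numerator and denominator by m: the limit is -2/(2·2) = -1/2.

-1/2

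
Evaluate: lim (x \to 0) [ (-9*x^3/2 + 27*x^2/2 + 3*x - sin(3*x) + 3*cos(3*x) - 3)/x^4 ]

Substitution gives 0/0 (the numerator vanishes to order 4).
Expand each term to order x^4: the coefficient of x^4 in −sin(3x) is 0 and in 3·cos(3x) is 81/8.
Lower-order terms cancel with the polynomial part, so the numerator is (81/8)·x^4 + o(x^4), and the limit is (81/8)/(1) = 81/8.

81/8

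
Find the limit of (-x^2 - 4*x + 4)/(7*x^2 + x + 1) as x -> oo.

Numerator and denominator both have degree 2.
Dividing every term by x^2, all lower-order terms vanish and the limit is the ratio of leading coefficients, -1/(7) = -1/7.

-1/7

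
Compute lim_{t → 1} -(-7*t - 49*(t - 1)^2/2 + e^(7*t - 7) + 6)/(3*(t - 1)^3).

-343/18

Direct substitution gives 0/0.
Apply L'Hôpital: lim (-49*t + 7*e^(7*t - 7) + 42)/(-9*(t - 1)^2), still 0/0.
Apply L'Hôpital: lim (49*e^(7*t - 7) - 49)/(18 - 18*t), still 0/0.
After 3 applications of L'Hôpital's rule the quotient is (343*e^(7*t - 7))/(-18); substituting t = 1 gives -343/18.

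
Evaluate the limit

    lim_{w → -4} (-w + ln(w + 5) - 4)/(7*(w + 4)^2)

Direct substitution gives 0/0.
Apply L'Hôpital: lim (-1 + 1/(w + 5))/(14*w + 56), still 0/0.
After 2 applications of L'Hôpital's rule the quotient is (-1/(w + 5)^2)/(14); substituting w = -4 gives -1/14.

-1/14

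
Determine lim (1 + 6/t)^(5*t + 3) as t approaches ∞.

e^(30)

Write it as [(1 + 6/t)^t]^(5) · (1 + 6/t)^(3). The bracketed term tends to e^(6) and the second factor to 1, so the limit is e^(30).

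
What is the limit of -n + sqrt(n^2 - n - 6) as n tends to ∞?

An ∞ − ∞ form. Rationalising with the conjugate, the difference becomes (-n - 6) / (√(n^2 - n - 6) + n).
For large n the denominator behaves like 2·n, so the quotient tends to -1/2 = -1/2.

-1/2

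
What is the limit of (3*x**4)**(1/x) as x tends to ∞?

1

Base → ∞ and exponent → 0: an ∞^0 form.
Take logs: (1/x)·ln(3·x^4) = (ln 3 + 4·ln x)/x → 0.
So the limit is e^0 = 1.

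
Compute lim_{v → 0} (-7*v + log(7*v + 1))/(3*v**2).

-49/6

Direct substitution gives 0/0.
Apply L'Hôpital: lim (-7 + 7/(7*v + 1))/(6*v), still 0/0.
After 2 applications of L'Hôpital's rule the quotient is (-49/(7*v + 1)^2)/(6); substituting v = 0 gives -49/6.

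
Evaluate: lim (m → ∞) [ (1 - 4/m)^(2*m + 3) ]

e^(-8)

The base → 1 and the exponent → ∞: a 1^∞ form.
Take logarithms: (2m + 3)·ln(1 - 4/m). Since ln(1+u) ~ u for small u, this behaves like (2m)·(-4/m) → -8.
So the limit is e^(-8).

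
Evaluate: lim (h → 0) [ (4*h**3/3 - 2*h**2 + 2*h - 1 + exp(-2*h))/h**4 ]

2/3

Direct substitution gives 0/0.
Apply L'Hôpital: lim (4*h^2 - 4*h + 2 - 2*e^(-2*h))/(4*h^3), still 0/0.
Apply L'Hôpital: lim (8*h - 4 + 4*e^(-2*h))/(12*h^2), still 0/0.
Apply L'Hôpital: lim (8 - 8*e^(-2*h))/(24*h), still 0/0.
After 4 applications of L'Hôpital's rule the quotient is (16*e^(-2*h))/(24); substituting h = 0 gives 2/3.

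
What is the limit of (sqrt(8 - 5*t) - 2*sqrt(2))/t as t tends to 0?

-5*√(2)/8

A 0/0 form; rationalise with √(8 - 5t) + √8. This collapses the numerator to -5t, leaving -5/(√(8 - 5t) + √8) → -5/(2√8) = -5*√(2)/8.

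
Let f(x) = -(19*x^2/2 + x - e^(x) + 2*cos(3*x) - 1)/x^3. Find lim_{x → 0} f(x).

1/6

Substitution gives 0/0; apply L'Hôpital's rule 3 times.
After differentiating numerator and denominator 3 times the quotient is (-e^(x) + 54*sin(3*x))/(-6); at x = 0 this is 1/6.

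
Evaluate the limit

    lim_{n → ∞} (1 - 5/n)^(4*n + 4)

Write it as [(1 - 5/n)^n]^(4) · (1 - 5/n)^(4). The bracketed term tends to e^(-5) and the second factor to 1, so the limit is e^(-20).

e^(-20)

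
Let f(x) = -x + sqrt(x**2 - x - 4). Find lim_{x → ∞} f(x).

-1/2

An ∞ − ∞ form. Rationalising with the conjugate, the difference becomes (-x - 4) / (√(x^2 - x - 4) + x).
For large x the denominator behaves like 2·x, so the quotient tends to -1/2 = -1/2.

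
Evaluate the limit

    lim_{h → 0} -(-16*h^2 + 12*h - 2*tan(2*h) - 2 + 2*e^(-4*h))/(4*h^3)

20/3

Substitution gives 0/0; apply L'Hôpital's rule 3 times.
After differentiating numerator and denominator 3 times the quotient is (-64*tan(2*h)^2/cos(2*h)^2 - 32/cos(2*h)^4 - 128*e^(-4*h))/(-24); at h = 0 this is 20/3.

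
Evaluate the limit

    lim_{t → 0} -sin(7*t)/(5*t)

-7/5

Substitution gives 0/0.
Write it as (7/(-5))·sin(7t)/(7t); since sin(u)/u → 1, the limit is -7/5.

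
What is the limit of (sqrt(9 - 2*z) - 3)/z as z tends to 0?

Substitution gives 0/0. Multiply numerator and denominator by the conjugate √(9 - 2z) + √9.
The numerator becomes (9 - 2z) − 9 = -2z, so the expression simplifies to -2/(√(9 - 2z) + √9).
Letting z → 0 gives -2/(2√9) = -1/3.

-1/3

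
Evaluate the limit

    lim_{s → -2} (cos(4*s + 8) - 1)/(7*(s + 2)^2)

Direct substitution gives 0/0.
Apply L'Hôpital: lim (-4*sin(4*s + 8))/(14*s + 28), still 0/0.
After 2 applications of L'Hôpital's rule the quotient is (-16*cos(4*s + 8))/(14); substituting s = -2 gives -8/7.

-8/7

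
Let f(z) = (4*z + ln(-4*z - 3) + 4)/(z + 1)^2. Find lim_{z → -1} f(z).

-8

Direct substitution gives 0/0.
Apply L'Hôpital: lim (4 - 4/(-4*z - 3))/(2*z + 2), still 0/0.
After 2 applications of L'Hôpital's rule the quotient is (-16/(-4*z - 3)^2)/(2); substituting z = -1 gives -8.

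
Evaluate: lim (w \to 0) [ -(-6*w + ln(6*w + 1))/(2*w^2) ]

9

Direct substitution gives 0/0.
Apply L'Hôpital: lim (-6 + 6/(6*w + 1))/(-4*w), still 0/0.
After 2 applications of L'Hôpital's rule the quotient is (-36/(6*w + 1)^2)/(-4); substituting w = 0 gives 9.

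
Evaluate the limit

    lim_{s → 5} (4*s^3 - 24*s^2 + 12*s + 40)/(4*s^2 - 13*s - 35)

8/3

Direct substitution gives 0/0, so factor. Both numerator and denominator have (s - 5) as a factor.
After cancelling, the expression reduces to (4*s^2 - 4*s - 8)/(4*s + 7).
Substituting s = 5 gives 8/3.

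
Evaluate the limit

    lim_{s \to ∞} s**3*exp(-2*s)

0

Write as s^3/e^{2s}, an ∞/∞ form.
Exponential growth dominates any polynomial, so repeated L'Hôpital (or the standard result) gives 0.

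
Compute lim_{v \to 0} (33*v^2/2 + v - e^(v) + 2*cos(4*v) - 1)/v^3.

Substitution gives 0/0; apply L'Hôpital's rule 3 times.
After differentiating numerator and denominator 3 times the quotient is (-e^(v) + 128*sin(4*v))/(6); at v = 0 this is -1/6.

-1/6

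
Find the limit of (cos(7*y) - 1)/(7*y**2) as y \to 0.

-7/2

Direct substitution gives 0/0.
Apply L'Hôpital: lim (-7*sin(7*y))/(14*y), still 0/0.
After 2 applications of L'Hôpital's rule the quotient is (-49*cos(7*y))/(14); substituting y = 0 gives -7/2.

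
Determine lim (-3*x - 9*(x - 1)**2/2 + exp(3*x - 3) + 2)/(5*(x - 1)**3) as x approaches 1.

9/10

Direct substitution gives 0/0.
Apply L'Hôpital: lim (-9*x + 3*e^(3*x - 3) + 6)/(15*(x - 1)^2), still 0/0.
Apply L'Hôpital: lim (9*e^(3*x - 3) - 9)/(30*x - 30), still 0/0.
After 3 applications of L'Hôpital's rule the quotient is (27*e^(3*x - 3))/(30); substituting x = 1 gives 9/10.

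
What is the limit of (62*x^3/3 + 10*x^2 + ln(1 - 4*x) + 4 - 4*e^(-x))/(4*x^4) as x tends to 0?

Substitution gives 0/0 (the numerator vanishes to order 4).
Expand each term to order x^4: the coefficient of x^4 in -4·e^(-x) is -1/6 and in ln(1 - 4x) is -64.
Lower-order terms cancel with the polynomial part, so the numerator is (-385/6)·x^4 + o(x^4), and the limit is (-385/6)/(4) = -385/24.

-385/24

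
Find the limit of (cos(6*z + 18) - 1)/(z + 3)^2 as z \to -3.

-18

Direct substitution gives 0/0.
Apply L'Hôpital: lim (-6*sin(6*z + 18))/(2*z + 6), still 0/0.
After 2 applications of L'Hôpital's rule the quotient is (-36*cos(6*z + 18))/(2); substituting z = -3 gives -18.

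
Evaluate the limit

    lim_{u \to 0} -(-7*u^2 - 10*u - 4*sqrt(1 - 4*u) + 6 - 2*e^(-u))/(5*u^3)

Substitution gives 0/0 (the numerator vanishes to order 3).
Expand each term to order u^3: the coefficient of u^3 in -4·√(1 - 4u) is 16 and in -2·e^(-u) is 1/3.
Lower-order terms cancel with the polynomial part, so the numerator is (49/3)·u^3 + o(u^3), and the limit is (49/3)/(-5) = -49/15.

-49/15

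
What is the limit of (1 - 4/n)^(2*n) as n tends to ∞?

Let L be the limit and take ln: ln L = lim (2n)·ln(1 - 4/n) = lim (2n)·(-4/n + O(1/n²)) = -8.
Hence L = e^(-8).

e^(-8)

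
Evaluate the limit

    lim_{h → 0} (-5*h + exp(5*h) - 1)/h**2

25/2

Direct substitution gives 0/0.
Apply L'Hôpital: lim (5*e^(5*h) - 5)/(2*h), still 0/0.
After 2 applications of L'Hôpital's rule the quotient is (25*e^(5*h))/(2); substituting h = 0 gives 25/2.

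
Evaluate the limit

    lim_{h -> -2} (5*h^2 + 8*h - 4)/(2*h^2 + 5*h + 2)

Since h = -2 makes numerator and denominator zero, (h + 2) divides both.
Cancelling it gives (5*h - 2)/(2*h + 1); now plug in h = -2 to get 4.

4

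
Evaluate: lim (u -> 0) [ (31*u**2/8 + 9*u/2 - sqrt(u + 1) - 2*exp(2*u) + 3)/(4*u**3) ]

Substitution gives 0/0 (the numerator vanishes to order 3).
Expand each term to order u^3: the coefficient of u^3 in -2·e^(2u) is -8/3 and in −√(1 + u) is -1/16.
Lower-order terms cancel with the polynomial part, so the numerator is (-131/48)·u^3 + o(u^3), and the limit is (-131/48)/(4) = -131/192.

-131/192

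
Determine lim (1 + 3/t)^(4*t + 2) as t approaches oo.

e^(12)

The base → 1 and the exponent → ∞: a 1^∞ form.
Take logarithms: (4t + 2)·ln(1 + 3/t). Since ln(1+u) ~ u for small u, this behaves like (4t)·(3/t) → 12.
So the limit is e^(12).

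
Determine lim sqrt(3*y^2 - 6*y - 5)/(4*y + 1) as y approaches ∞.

For large |y|, √(3*y^2 - 6*y - 5) ≈ √3·|y| and the denominator ≈ 4y.
Since y → +∞, |y| = y, giving √3/(4) = √(3)/4.

√(3)/4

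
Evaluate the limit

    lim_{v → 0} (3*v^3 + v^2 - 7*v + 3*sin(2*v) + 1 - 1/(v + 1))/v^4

Substitution gives 0/0; apply L'Hôpital's rule 4 times.
After differentiating numerator and denominator 4 times the quotient is (48*sin(2*v) - 24/(v + 1)^5)/(24); at v = 0 this is -1.

-1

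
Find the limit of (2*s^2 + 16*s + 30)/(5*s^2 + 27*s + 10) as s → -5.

At s = -5 both the top and bottom vanish — a removable singularity. Factoring out (s + 5) from each leaves (2*s + 6)/(5*s + 2), which at s = -5 equals 4/23.

4/23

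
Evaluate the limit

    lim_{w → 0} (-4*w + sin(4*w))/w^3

Direct substitution gives 0/0.
Apply L'Hôpital: lim (4*cos(4*w) - 4)/(3*w^2), still 0/0.
Apply L'Hôpital: lim (-16*sin(4*w))/(6*w), still 0/0.
After 3 applications of L'Hôpital's rule the quotient is (-64*cos(4*w))/(6); substituting w = 0 gives -32/3.

-32/3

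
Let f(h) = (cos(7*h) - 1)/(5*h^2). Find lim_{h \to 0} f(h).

-49/10

Direct substitution gives 0/0.
Apply L'Hôpital: lim (-7*sin(7*h))/(10*h), still 0/0.
After 2 applications of L'Hôpital's rule the quotient is (-49*cos(7*h))/(10); substituting h = 0 gives -49/10.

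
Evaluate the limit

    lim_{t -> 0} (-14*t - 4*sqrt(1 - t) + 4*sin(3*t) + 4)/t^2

Substitution gives 0/0 (the numerator vanishes to order 2).
Expand each term to order t^2: the coefficient of t^2 in -4·√(1 - t) is 1/2 and in 4·sin(3t) is 0.
Lower-order terms cancel with the polynomial part, so the numerator is (1/2)·t^2 + o(t^2), and the limit is (1/2)/(1) = 1/2.

1/2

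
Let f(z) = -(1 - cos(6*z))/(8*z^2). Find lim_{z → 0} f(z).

Substitution gives 0/0.
Use (1 − cos u)/u² → 1/2 with u = 6z: the limit is 6²/(2·(-8)) = -9/4.

-9/4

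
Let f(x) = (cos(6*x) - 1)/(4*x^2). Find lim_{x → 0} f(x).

Direct substitution gives 0/0.
Apply L'Hôpital: lim (-6*sin(6*x))/(8*x), still 0/0.
After 2 applications of L'Hôpital's rule the quotient is (-36*cos(6*x))/(8); substituting x = 0 gives -9/2.

-9/2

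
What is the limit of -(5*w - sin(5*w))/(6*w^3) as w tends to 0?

-125/36

Direct substitution gives 0/0.
Apply L'Hôpital: lim (5 - 5*cos(5*w))/(-18*w^2), still 0/0.
Apply L'Hôpital: lim (25*sin(5*w))/(-36*w), still 0/0.
After 3 applications of L'Hôpital's rule the quotient is (125*cos(5*w))/(-36); substituting w = 0 gives -125/36.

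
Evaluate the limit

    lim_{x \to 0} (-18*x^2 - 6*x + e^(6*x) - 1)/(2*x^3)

18

Direct substitution gives 0/0.
Apply L'Hôpital: lim (-36*x + 6*e^(6*x) - 6)/(6*x^2), still 0/0.
Apply L'Hôpital: lim (36*e^(6*x) - 36)/(12*x), still 0/0.
After 3 applications of L'Hôpital's rule the quotient is (216*e^(6*x))/(12); substituting x = 0 gives 18.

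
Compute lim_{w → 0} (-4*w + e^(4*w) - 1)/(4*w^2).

Direct substitution gives 0/0.
Apply L'Hôpital: lim (4*e^(4*w) - 4)/(8*w), still 0/0.
After 2 applications of L'Hôpital's rule the quotient is (16*e^(4*w))/(8); substituting w = 0 gives 2.

2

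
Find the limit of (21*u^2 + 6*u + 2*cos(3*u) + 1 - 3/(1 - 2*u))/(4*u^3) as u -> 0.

-6

Substitution gives 0/0; apply L'Hôpital's rule 3 times.
After differentiating numerator and denominator 3 times the quotient is (54*sin(3*u) - 144/(2*u - 1)^4)/(24); at u = 0 this is -6.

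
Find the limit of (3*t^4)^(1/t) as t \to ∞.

1

Base → ∞ and exponent → 0: an ∞^0 form.
Take logs: (1/t)·ln(3·t^4) = (ln 3 + 4·ln t)/t → 0.
So the limit is e^0 = 1.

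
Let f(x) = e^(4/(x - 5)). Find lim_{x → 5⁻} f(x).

0

As x → 5⁻, 4/(x - 5) → −∞, so e^(4/(x - 5)) → 0.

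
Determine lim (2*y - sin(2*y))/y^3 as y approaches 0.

4/3

Direct substitution gives 0/0.
Apply L'Hôpital: lim (2 - 2*cos(2*y))/(3*y^2), still 0/0.
Apply L'Hôpital: lim (4*sin(2*y))/(6*y), still 0/0.
After 3 applications of L'Hôpital's rule the quotient is (8*cos(2*y))/(6); substituting y = 0 gives 4/3.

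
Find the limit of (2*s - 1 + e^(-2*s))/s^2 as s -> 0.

Direct substitution gives 0/0.
Apply L'Hôpital: lim (2 - 2*e^(-2*s))/(2*s), still 0/0.
After 2 applications of L'Hôpital's rule the quotient is (4*e^(-2*s))/(2); substituting s = 0 gives 2.

2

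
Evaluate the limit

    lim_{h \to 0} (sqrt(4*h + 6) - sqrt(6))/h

Substitution gives 0/0. Multiply numerator and denominator by the conjugate √(6 + 4h) + √6.
The numerator becomes (6 + 4h) − 6 = 4h, so the expression simplifies to 4/(√(6 + 4h) + √6).
Letting h → 0 gives 4/(2√6) = √(6)/3.

√(6)/3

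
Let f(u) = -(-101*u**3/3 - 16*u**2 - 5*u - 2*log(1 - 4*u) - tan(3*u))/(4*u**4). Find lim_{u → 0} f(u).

-32

Substitution gives 0/0 (the numerator vanishes to order 4).
Expand each term to order u^4: the coefficient of u^4 in −tan(3u) is 0 and in -2·ln(1 - 4u) is 128.
Lower-order terms cancel with the polynomial part, so the numerator is (128)·u^4 + o(u^4), and the limit is (128)/(-4) = -32.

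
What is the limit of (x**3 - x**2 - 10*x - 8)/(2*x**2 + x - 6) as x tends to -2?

Direct substitution gives 0/0, so factor. Both numerator and denominator have (x + 2) as a factor.
After cancelling, the expression reduces to (x^2 - 3*x - 4)/(2*x - 3).
Substituting x = -2 gives -6/7.

-6/7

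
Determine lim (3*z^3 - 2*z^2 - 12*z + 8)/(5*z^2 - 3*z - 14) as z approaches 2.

Direct substitution gives 0/0, so factor. Both numerator and denominator have (z - 2) as a factor.
After cancelling, the expression reduces to (3*z^2 + 4*z - 4)/(5*z + 7).
Substituting z = 2 gives 16/17.

16/17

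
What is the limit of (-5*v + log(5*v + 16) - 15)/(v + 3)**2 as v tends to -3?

-25/2

Direct substitution gives 0/0.
Apply L'Hôpital: lim (-5 + 5/(5*v + 16))/(2*v + 6), still 0/0.
After 2 applications of L'Hôpital's rule the quotient is (-25/(5*v + 16)^2)/(2); substituting v = -3 gives -25/2.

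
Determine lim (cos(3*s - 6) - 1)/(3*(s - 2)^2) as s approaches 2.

-3/2

Direct substitution gives 0/0.
Apply L'Hôpital: lim (-3*sin(3*s - 6))/(6*s - 12), still 0/0.
After 2 applications of L'Hôpital's rule the quotient is (-9*cos(3*s - 6))/(6); substituting s = 2 gives -3/2.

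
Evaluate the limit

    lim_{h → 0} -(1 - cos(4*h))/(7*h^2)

Substitution gives 0/0.
Use (1 − cos u)/u² → 1/2 with u = 4h: the limit is 4²/(2·(-7)) = -8/7.

-8/7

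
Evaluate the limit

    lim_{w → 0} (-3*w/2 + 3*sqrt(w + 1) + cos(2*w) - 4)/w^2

Substitution gives 0/0; apply L'Hôpital's rule 2 times.
After differentiating numerator and denominator 2 times the quotient is (-4*cos(2*w) - 3/(4*(w + 1)^(3/2)))/(2); at w = 0 this is -19/8.

-19/8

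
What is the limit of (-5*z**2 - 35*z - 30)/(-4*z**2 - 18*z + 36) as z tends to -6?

5/6

Direct substitution gives 0/0, so factor. Both numerator and denominator have (z + 6) as a factor.
After cancelling, the expression reduces to (-5*z - 5)/(6 - 4*z).
Substituting z = -6 gives 5/6.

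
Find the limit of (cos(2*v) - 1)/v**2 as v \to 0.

-2

Direct substitution gives 0/0.
Apply L'Hôpital: lim (-2*sin(2*v))/(2*v), still 0/0.
After 2 applications of L'Hôpital's rule the quotient is (-4*cos(2*v))/(2); substituting v = 0 gives -2.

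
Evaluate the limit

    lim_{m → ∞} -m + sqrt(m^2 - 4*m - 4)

This has the form ∞ − ∞. Multiply and divide by the conjugate √(m^2 - 4*m - 4) + m.
That gives (-4m - 4) / (√(m^2 - 4*m - 4) + m).
Divide numerator and denominator by m: the limit is -4/(2·1) = -2.

-2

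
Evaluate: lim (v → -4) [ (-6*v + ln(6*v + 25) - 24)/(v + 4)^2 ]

Direct substitution gives 0/0.
Apply L'Hôpital: lim (-6 + 6/(6*v + 25))/(2*v + 8), still 0/0.
After 2 applications of L'Hôpital's rule the quotient is (-36/(6*v + 25)^2)/(2); substituting v = -4 gives -18.

-18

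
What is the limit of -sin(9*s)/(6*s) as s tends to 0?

Substitution gives 0/0.
Write it as (9/(-6))·sin(9s)/(9s); since sin(u)/u → 1, the limit is -3/2.

-3/2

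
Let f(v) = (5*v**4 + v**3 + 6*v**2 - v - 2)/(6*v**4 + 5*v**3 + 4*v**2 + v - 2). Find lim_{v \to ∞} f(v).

5/6

Numerator and denominator both have degree 4.
Dividing every term by v^4, all lower-order terms vanish and the limit is the ratio of leading coefficients, 5/(6) = 5/6.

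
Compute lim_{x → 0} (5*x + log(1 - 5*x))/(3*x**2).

Direct substitution gives 0/0.
Apply L'Hôpital: lim (5 - 5/(1 - 5*x))/(6*x), still 0/0.
After 2 applications of L'Hôpital's rule the quotient is (-25/(1 - 5*x)^2)/(6); substituting x = 0 gives -25/6.

-25/6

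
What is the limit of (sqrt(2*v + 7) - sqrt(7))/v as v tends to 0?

√(7)/7

A 0/0 form; rationalise with √(7 + 2v) + √7. This collapses the numerator to 2v, leaving 2/(√(7 + 2v) + √7) → 2/(2√7) = √(7)/7.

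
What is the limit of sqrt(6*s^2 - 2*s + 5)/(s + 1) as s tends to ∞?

For large |s|, √(6*s^2 - 2*s + 5) ≈ √6·|s| and the denominator ≈ s.
Since s → +∞, |s| = s, giving √6/(1) = √(6).

√(6)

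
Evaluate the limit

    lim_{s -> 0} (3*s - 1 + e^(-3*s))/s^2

9/2

Direct substitution gives 0/0.
Apply L'Hôpital: lim (3 - 3*e^(-3*s))/(2*s), still 0/0.
After 2 applications of L'Hôpital's rule the quotient is (9*e^(-3*s))/(2); substituting s = 0 gives 9/2.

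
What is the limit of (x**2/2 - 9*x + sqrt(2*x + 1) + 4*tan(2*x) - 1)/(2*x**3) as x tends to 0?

Substitution gives 0/0 (the numerator vanishes to order 3).
Expand each term to order x^3: the coefficient of x^3 in 4·tan(2x) is 32/3 and in √(1 + 2x) is 1/2.
Lower-order terms cancel with the polynomial part, so the numerator is (67/6)·x^3 + o(x^3), and the limit is (67/6)/(2) = 67/12.

67/12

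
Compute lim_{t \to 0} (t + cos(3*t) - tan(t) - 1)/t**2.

-9/2

Substitution gives 0/0; apply L'Hôpital's rule 2 times.
After differentiating numerator and denominator 2 times the quotient is (-9*cos(3*t) - 2*tan(t)/cos(t)^2)/(2); at t = 0 this is -9/2.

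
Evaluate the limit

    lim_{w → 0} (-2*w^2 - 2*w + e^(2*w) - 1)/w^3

4/3

Direct substitution gives 0/0.
Apply L'Hôpital: lim (-4*w + 2*e^(2*w) - 2)/(3*w^2), still 0/0.
Apply L'Hôpital: lim (4*e^(2*w) - 4)/(6*w), still 0/0.
After 3 applications of L'Hôpital's rule the quotient is (8*e^(2*w))/(6); substituting w = 0 gives 4/3.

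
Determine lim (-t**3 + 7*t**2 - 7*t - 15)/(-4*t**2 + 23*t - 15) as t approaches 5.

12/17

At t = 5 both the top and bottom vanish — a removable singularity. Factoring out (t - 5) from each leaves (-t^2 + 2*t + 3)/(3 - 4*t), which at t = 5 equals 12/17.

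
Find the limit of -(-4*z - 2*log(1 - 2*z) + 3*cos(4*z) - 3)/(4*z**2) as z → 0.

Substitution gives 0/0; apply L'Hôpital's rule 2 times.
After differentiating numerator and denominator 2 times the quotient is (-48*cos(4*z) + 8/(2*z - 1)^2)/(-8); at z = 0 this is 5.

5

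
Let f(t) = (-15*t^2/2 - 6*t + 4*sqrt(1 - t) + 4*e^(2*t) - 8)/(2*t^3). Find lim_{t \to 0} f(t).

Substitution gives 0/0 (the numerator vanishes to order 3).
Expand each term to order t^3: the coefficient of t^3 in 4·√(1 - t) is -1/4 and in 4·e^(2t) is 16/3.
Lower-order terms cancel with the polynomial part, so the numerator is (61/12)·t^3 + o(t^3), and the limit is (61/12)/(2) = 61/24.

61/24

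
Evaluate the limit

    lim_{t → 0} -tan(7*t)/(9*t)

Substitution gives 0/0.
Since tan(u)/u → 1 as u → 0, tan(7t)/(7t) → 1 and the limit is 7/(-9) = -7/9.

-7/9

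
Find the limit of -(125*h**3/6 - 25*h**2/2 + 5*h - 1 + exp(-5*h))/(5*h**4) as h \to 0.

Direct substitution gives 0/0.
Apply L'Hôpital: lim (125*h^2/2 - 25*h + 5 - 5*e^(-5*h))/(-20*h^3), still 0/0.
Apply L'Hôpital: lim (125*h - 25 + 25*e^(-5*h))/(-60*h^2), still 0/0.
Apply L'Hôpital: lim (125 - 125*e^(-5*h))/(-120*h), still 0/0.
After 4 applications of L'Hôpital's rule the quotient is (625*e^(-5*h))/(-120); substituting h = 0 gives -125/24.

-125/24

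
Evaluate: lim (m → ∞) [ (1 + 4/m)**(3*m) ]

The base → 1 and the exponent → ∞: a 1^∞ form.
Take logarithms: (3m)·ln(1 + 4/m). Since ln(1+u) ~ u for small u, this behaves like (3m)·(4/m) → 12.
So the limit is e^(12).

e^(12)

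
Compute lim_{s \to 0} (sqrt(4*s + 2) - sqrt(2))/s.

Substitution gives 0/0. Multiply numerator and denominator by the conjugate √(2 + 4s) + √2.
The numerator becomes (2 + 4s) − 2 = 4s, so the expression simplifies to 4/(√(2 + 4s) + √2).
Letting s → 0 gives 4/(2√2) = √(2).

√(2)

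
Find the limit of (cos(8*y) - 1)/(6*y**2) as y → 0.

Direct substitution gives 0/0.
Apply L'Hôpital: lim (-8*sin(8*y))/(12*y), still 0/0.
After 2 applications of L'Hôpital's rule the quotient is (-64*cos(8*y))/(12); substituting y = 0 gives -16/3.

-16/3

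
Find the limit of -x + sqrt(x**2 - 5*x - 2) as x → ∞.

-5/2

This has the form ∞ − ∞. Multiply and divide by the conjugate √(x^2 - 5*x - 2) + x.
That gives (-5x - 2) / (√(x^2 - 5*x - 2) + x).
Divide numerator and denominator by x: the limit is -5/(2·1) = -5/2.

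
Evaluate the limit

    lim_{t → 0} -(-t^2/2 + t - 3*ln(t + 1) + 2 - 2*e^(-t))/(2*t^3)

1/3

Substitution gives 0/0 (the numerator vanishes to order 3).
Expand each term to order t^3: the coefficient of t^3 in -3·ln(1 + t) is -1 and in -2·e^(-t) is 1/3.
Lower-order terms cancel with the polynomial part, so the numerator is (-2/3)·t^3 + o(t^3), and the limit is (-2/3)/(-2) = 1/3.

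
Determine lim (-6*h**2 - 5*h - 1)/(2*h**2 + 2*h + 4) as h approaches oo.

-3

Numerator and denominator both have degree 2.
Dividing every term by h^2, all lower-order terms vanish and the limit is the ratio of leading coefficients, -6/(2) = -3.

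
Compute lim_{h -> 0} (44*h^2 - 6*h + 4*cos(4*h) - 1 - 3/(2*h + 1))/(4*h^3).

Substitution gives 0/0; apply L'Hôpital's rule 3 times.
After differentiating numerator and denominator 3 times the quotient is (256*sin(4*h) + 144/(2*h + 1)^4)/(24); at h = 0 this is 6.

6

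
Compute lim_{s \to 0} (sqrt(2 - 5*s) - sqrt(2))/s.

-5*√(2)/4

Substitution gives 0/0. Multiply numerator and denominator by the conjugate √(2 - 5s) + √2.
The numerator becomes (2 - 5s) − 2 = -5s, so the expression simplifies to -5/(√(2 - 5s) + √2).
Letting s → 0 gives -5/(2√2) = -5*√(2)/4.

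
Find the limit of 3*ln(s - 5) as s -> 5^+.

As s → 5⁺, s - 5 → 0⁺ and ln(s - 5) → −∞.
Multiplying by 3 gives -∞.

-∞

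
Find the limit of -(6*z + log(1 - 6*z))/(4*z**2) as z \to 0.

Direct substitution gives 0/0.
Apply L'Hôpital: lim (6 - 6/(1 - 6*z))/(-8*z), still 0/0.
After 2 applications of L'Hôpital's rule the quotient is (-36/(1 - 6*z)^2)/(-8); substituting z = 0 gives 9/2.

9/2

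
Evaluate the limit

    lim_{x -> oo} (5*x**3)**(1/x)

1

Base → ∞ and exponent → 0: an ∞^0 form.
Take logs: (1/x)·ln(5·x^3) = (ln 5 + 3·ln x)/x → 0.
So the limit is e^0 = 1.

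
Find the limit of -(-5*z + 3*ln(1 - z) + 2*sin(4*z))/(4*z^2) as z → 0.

3/8

Substitution gives 0/0; apply L'Hôpital's rule 2 times.
After differentiating numerator and denominator 2 times the quotient is (-32*sin(4*z) - 3/(z - 1)^2)/(-8); at z = 0 this is 3/8.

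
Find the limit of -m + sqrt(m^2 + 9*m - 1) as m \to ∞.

This has the form ∞ − ∞. Multiply and divide by the conjugate √(m^2 + 9*m - 1) + m.
That gives (9m - 1) / (√(m^2 + 9*m - 1) + m).
Divide numerator and denominator by m: the limit is 9/(2·1) = 9/2.

9/2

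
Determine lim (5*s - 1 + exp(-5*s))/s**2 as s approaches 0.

Direct substitution gives 0/0.
Apply L'Hôpital: lim (5 - 5*e^(-5*s))/(2*s), still 0/0.
After 2 applications of L'Hôpital's rule the quotient is (25*e^(-5*s))/(2); substituting s = 0 gives 25/2.

25/2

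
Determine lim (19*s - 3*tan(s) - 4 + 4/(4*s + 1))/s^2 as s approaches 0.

Substitution gives 0/0 (the numerator vanishes to order 2).
Expand each term to order s^2: the coefficient of s^2 in -3·tan(s) is 0 and in 4·1/(1 + 4s) is 64.
Lower-order terms cancel with the polynomial part, so the numerator is (64)·s^2 + o(s^2), and the limit is (64)/(1) = 64.

64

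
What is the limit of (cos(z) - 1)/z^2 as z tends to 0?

-1/2

Direct substitution gives 0/0.
Apply L'Hôpital: lim (-sin(z))/(2*z), still 0/0.
After 2 applications of L'Hôpital's rule the quotient is (-cos(z))/(2); substituting z = 0 gives -1/2.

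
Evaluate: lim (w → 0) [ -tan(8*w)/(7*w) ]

-8/7

Substitution gives 0/0.
Since tan(u)/u → 1 as u → 0, tan(8w)/(8w) → 1 and the limit is 8/(-7) = -8/7.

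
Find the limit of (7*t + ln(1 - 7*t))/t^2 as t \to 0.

Direct substitution gives 0/0.
Apply L'Hôpital: lim (7 - 7/(1 - 7*t))/(2*t), still 0/0.
After 2 applications of L'Hôpital's rule the quotient is (-49/(1 - 7*t)^2)/(2); substituting t = 0 gives -49/2.

-49/2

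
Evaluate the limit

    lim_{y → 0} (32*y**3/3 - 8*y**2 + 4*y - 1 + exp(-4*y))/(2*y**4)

16/3

Direct substitution gives 0/0.
Apply L'Hôpital: lim (32*y^2 - 16*y + 4 - 4*e^(-4*y))/(8*y^3), still 0/0.
Apply L'Hôpital: lim (64*y - 16 + 16*e^(-4*y))/(24*y^2), still 0/0.
Apply L'Hôpital: lim (64 - 64*e^(-4*y))/(48*y), still 0/0.
After 4 applications of L'Hôpital's rule the quotient is (256*e^(-4*y))/(48); substituting y = 0 gives 16/3.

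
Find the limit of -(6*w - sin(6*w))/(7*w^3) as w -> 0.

Direct substitution gives 0/0.
Apply L'Hôpital: lim (6 - 6*cos(6*w))/(-21*w^2), still 0/0.
Apply L'Hôpital: lim (36*sin(6*w))/(-42*w), still 0/0.
After 3 applications of L'Hôpital's rule the quotient is (216*cos(6*w))/(-42); substituting w = 0 gives -36/7.

-36/7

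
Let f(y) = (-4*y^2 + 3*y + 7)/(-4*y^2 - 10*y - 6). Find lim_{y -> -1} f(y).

-11/2

At y = -1 both the top and bottom vanish — a removable singularity. Factoring out (y + 1) from each leaves (7 - 4*y)/(-4*y - 6), which at y = -1 equals -11/2.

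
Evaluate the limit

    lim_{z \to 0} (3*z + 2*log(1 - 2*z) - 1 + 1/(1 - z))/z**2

-3

Substitution gives 0/0 (the numerator vanishes to order 2).
Expand each term to order z^2: the coefficient of z^2 in 1/(1 - z) is 1 and in 2·ln(1 - 2z) is -4.
Lower-order terms cancel with the polynomial part, so the numerator is (-3)·z^2 + o(z^2), and the limit is (-3)/(1) = -3.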